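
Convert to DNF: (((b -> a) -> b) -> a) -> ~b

(b & ~a) | ~b

(((b -> a) -> b) -> a) -> ~b
≡ ~(((b -> a) -> b) -> a) | ~b   [eliminate ->]
≡ ~(~((b -> a) -> b) | a) | ~b   [eliminate ->]
≡ ~(~(~(b -> a) | b) | a) | ~b   [eliminate ->]
≡ ~(~(~(~b | a) | b) | a) | ~b   [eliminate ->]
≡ (~~(~(~b | a) | b) & ~a) | ~b   [De Morgan]
≡ ((~(~b | a) | b) & ~a) | ~b   [double negation]
≡ (((~~b & ~a) | b) & ~a) | ~b   [De Morgan]
≡ (((b & ~a) | b) & ~a) | ~b   [double negation]
≡ (b & ~a & ~a) | (b & ~a) | ~b   [distribute & over |]
≡ (b & ~a) | ~b   [simplify]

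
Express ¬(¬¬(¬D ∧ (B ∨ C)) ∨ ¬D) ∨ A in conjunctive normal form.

¬(¬¬(¬D ∧ (B ∨ C)) ∨ ¬D) ∨ A
= ¬¬¬(¬D ∧ (B ∨ C)) ∧ ¬¬D ∨ A   [De Morgan]
= ¬(¬D ∧ (B ∨ C)) ∧ ¬¬D ∨ A   [double negation]
= (¬¬D ∨ ¬(B ∨ C)) ∧ ¬¬D ∨ A   [De Morgan]
= (D ∨ ¬(B ∨ C)) ∧ ¬¬D ∨ A   [double negation]
= (D ∨ ¬B ∧ ¬C) ∧ ¬¬D ∨ A   [De Morgan]
= (D ∨ ¬B ∧ ¬C) ∧ D ∨ A   [double negation]
= (D ∨ ¬B ∨ A) ∧ (D ∨ ¬C ∨ A) ∧ (D ∨ A)   [distribute ∨ over ∧]
= D ∨ A   [simplify]

D ∨ A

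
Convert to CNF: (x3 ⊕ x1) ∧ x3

(x3 ⊕ x1) ∧ x3
= (x3 ∨ x1) ∧ ¬(x3 ∧ x1) ∧ x3
= (x3 ∨ x1) ∧ (¬x3 ∨ ¬x1) ∧ x3
= (¬x3 ∨ ¬x1) ∧ x3

(¬x3 ∨ ¬x1) ∧ x3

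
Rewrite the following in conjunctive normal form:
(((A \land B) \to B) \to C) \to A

\lnot C \lor A

(((A \land B) \to B) \to C) \to A
= \lnot (((A \land B) \to B) \to C) \lor A   [eliminate \to]
= \lnot (\lnot ((A \land B) \to B) \lor C) \lor A   [eliminate \to]
= \lnot (\lnot (\lnot (A \land B) \lor B) \lor C) \lor A   [eliminate \to]
= (\lnot \lnot (\lnot (A \land B) \lor B) \land \lnot C) \lor A   [De Morgan]
= ((\lnot (A \land B) \lor B) \land \lnot C) \lor A   [double negation]
= ((\lnot A \lor \lnot B \lor B) \land \lnot C) \lor A   [De Morgan]
= (\lnot A \lor \lnot B \lor B \lor A) \land (\lnot C \lor A)   [distribute \lor over \land]
= \lnot C \lor A   [simplify]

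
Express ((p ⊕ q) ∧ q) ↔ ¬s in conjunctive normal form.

((p ⊕ q) ∧ q) ↔ ¬s
= (((p ⊕ q) ∧ q) → ¬s) ∧ (¬s → ((p ⊕ q) ∧ q))   — eliminate ↔
= (¬((p ⊕ q) ∧ q) ∨ ¬s) ∧ (¬s → ((p ⊕ q) ∧ q))   — eliminate →
= (¬((p ∨ q) ∧ ¬(p ∧ q) ∧ q) ∨ ¬s) ∧ (¬s → ((p ⊕ q) ∧ q))   — expand ⊕
= (¬((p ∨ q) ∧ ¬(p ∧ q) ∧ q) ∨ ¬s) ∧ (¬¬s ∨ ((p ⊕ q) ∧ q))   — eliminate →
= (¬((p ∨ q) ∧ ¬(p ∧ q) ∧ q) ∨ ¬s) ∧ (¬¬s ∨ ((p ∨ q) ∧ ¬(p ∧ q) ∧ q))   — expand ⊕
= (¬(p ∨ q) ∨ ¬¬(p ∧ q) ∨ ¬q ∨ ¬s) ∧ (¬¬s ∨ ((p ∨ q) ∧ ¬(p ∧ q) ∧ q))   — De Morgan
= ((¬p ∧ ¬q) ∨ ¬¬(p ∧ q) ∨ ¬q ∨ ¬s) ∧ (¬¬s ∨ ((p ∨ q) ∧ ¬(p ∧ q) ∧ q))   — De Morgan
= ((¬p ∧ ¬q) ∨ (p ∧ q) ∨ ¬q ∨ ¬s) ∧ (¬¬s ∨ ((p ∨ q) ∧ ¬(p ∧ q) ∧ q))   — double negation
= ((¬p ∧ ¬q) ∨ (p ∧ q) ∨ ¬q ∨ ¬s) ∧ (s ∨ ((p ∨ q) ∧ ¬(p ∧ q) ∧ q))   — double negation
= ((¬p ∧ ¬q) ∨ (p ∧ q) ∨ ¬q ∨ ¬s) ∧ (s ∨ ((p ∨ q) ∧ (¬p ∨ ¬q) ∧ q))   — De Morgan
= (¬p ∨ p ∨ ¬q ∨ ¬s) ∧ (¬p ∨ q ∨ ¬q ∨ ¬s) ∧ (¬q ∨ p ∨ ¬q ∨ ¬s) ∧ (¬q ∨ q ∨ ¬q ∨ ¬s) ∧ (s ∨ p ∨ q) ∧ (s ∨ ¬p ∨ ¬q) ∧ (s ∨ q)   — distribute ∨ over ∧
= (¬q ∨ p ∨ ¬s) ∧ (s ∨ ¬p ∨ ¬q) ∧ (s ∨ q)   — simplify

(¬q ∨ p ∨ ¬s) ∧ (s ∨ ¬p ∨ ¬q) ∧ (s ∨ q)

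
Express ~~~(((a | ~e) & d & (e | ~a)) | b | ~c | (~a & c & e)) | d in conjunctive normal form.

(~b | d) & (c | d) & (a | ~c | ~e | d)

~~~(((a | ~e) & d & (e | ~a)) | b | ~c | (~a & c & e)) | d
⇔ ~(((a | ~e) & d & (e | ~a)) | b | ~c | (~a & c & e)) | d   (double negation)
⇔ (~((a | ~e) & d & (e | ~a)) & ~b & ~~c & ~(~a & c & e)) | d   (De Morgan)
⇔ ((~(a | ~e) | ~d | ~(e | ~a)) & ~b & ~~c & ~(~a & c & e)) | d   (De Morgan)
⇔ (((~a & ~~e) | ~d | ~(e | ~a)) & ~b & ~~c & ~(~a & c & e)) | d   (De Morgan)
⇔ (((~a & e) | ~d | ~(e | ~a)) & ~b & ~~c & ~(~a & c & e)) | d   (double negation)
⇔ (((~a & e) | ~d | (~e & ~~a)) & ~b & ~~c & ~(~a & c & e)) | d   (De Morgan)
⇔ (((~a & e) | ~d | (~e & a)) & ~b & ~~c & ~(~a & c & e)) | d   (double negation)
⇔ (((~a & e) | ~d | (~e & a)) & ~b & c & ~(~a & c & e)) | d   (double negation)
⇔ (((~a & e) | ~d | (~e & a)) & ~b & c & (~~a | ~c | ~e)) | d   (De Morgan)
⇔ (((~a & e) | ~d | (~e & a)) & ~b & c & (a | ~c | ~e)) | d   (double negation)
⇔ (~a | ~d | ~e | d) & (~a | ~d | a | d) & (e | ~d | ~e | d) & (e | ~d | a | d) & (~b | d) & (c | d) & (a | ~c | ~e | d)   (distribute | over &)
⇔ (~b | d) & (c | d) & (a | ~c | ~e | d)   (simplify)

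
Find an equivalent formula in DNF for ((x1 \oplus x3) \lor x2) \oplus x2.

(x1 \land \lnot x3 \land \lnot x2) \lor (\lnot x1 \land x3 \land \lnot x2)

((x1 \oplus x3) \lor x2) \oplus x2
⇔ (((x1 \oplus x3) \lor x2) \land \lnot x2) \lor (\lnot ((x1 \oplus x3) \lor x2) \land x2)   [expand \oplus]
⇔ (((x1 \land \lnot x3) \lor (\lnot x1 \land x3) \lor x2) \land \lnot x2) \lor (\lnot ((x1 \oplus x3) \lor x2) \land x2)   [expand \oplus]
⇔ (((x1 \land \lnot x3) \lor (\lnot x1 \land x3) \lor x2) \land \lnot x2) \lor (\lnot ((x1 \land \lnot x3) \lor (\lnot x1 \land x3) \lor x2) \land x2)   [expand \oplus]
⇔ (((x1 \land \lnot x3) \lor (\lnot x1 \land x3) \lor x2) \land \lnot x2) \lor (\lnot (x1 \land \lnot x3) \land \lnot (\lnot x1 \land x3) \land \lnot x2 \land x2)   [De Morgan]
⇔ (((x1 \land \lnot x3) \lor (\lnot x1 \land x3) \lor x2) \land \lnot x2) \lor ((\lnot x1 \lor \lnot \lnot x3) \land \lnot (\lnot x1 \land x3) \land \lnot x2 \land x2)   [De Morgan]
⇔ (((x1 \land \lnot x3) \lor (\lnot x1 \land x3) \lor x2) \land \lnot x2) \lor ((\lnot x1 \lor x3) \land \lnot (\lnot x1 \land x3) \land \lnot x2 \land x2)   [double negation]
⇔ (((x1 \land \lnot x3) \lor (\lnot x1 \land x3) \lor x2) \land \lnot x2) \lor ((\lnot x1 \lor x3) \land (\lnot \lnot x1 \lor \lnot x3) \land \lnot x2 \land x2)   [De Morgan]
⇔ (((x1 \land \lnot x3) \lor (\lnot x1 \land x3) \lor x2) \land \lnot x2) \lor ((\lnot x1 \lor x3) \land (x1 \lor \lnot x3) \land \lnot x2 \land x2)   [double negation]
⇔ (x1 \land \lnot x3 \land \lnot x2) \lor (\lnot x1 \land x3 \land \lnot x2) \lor (x2 \land \lnot x2) \lor (\lnot x1 \land x1 \land \lnot x2 \land x2) \lor (\lnot x1 \land \lnot x3 \land \lnot x2 \land x2) \lor (x3 \land x1 \land \lnot x2 \land x2) \lor (x3 \land \lnot x3 \land \lnot x2 \land x2)   [distribute \land over \lor]
⇔ (x1 \land \lnot x3 \land \lnot x2) \lor (\lnot x1 \land x3 \land \lnot x2)   [simplify]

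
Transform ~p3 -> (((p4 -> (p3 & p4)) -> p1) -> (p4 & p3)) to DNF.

~p3 -> (((p4 -> (p3 & p4)) -> p1) -> (p4 & p3))
≡ ~~p3 | (((p4 -> (p3 & p4)) -> p1) -> (p4 & p3))   — eliminate ->
≡ ~~p3 | ~((p4 -> (p3 & p4)) -> p1) | (p4 & p3)   — eliminate ->
≡ ~~p3 | ~(~(p4 -> (p3 & p4)) | p1) | (p4 & p3)   — eliminate ->
≡ ~~p3 | ~(~(~p4 | (p3 & p4)) | p1) | (p4 & p3)   — eliminate ->
≡ p3 | ~(~(~p4 | (p3 & p4)) | p1) | (p4 & p3)   — double negation
≡ p3 | (~~(~p4 | (p3 & p4)) & ~p1) | (p4 & p3)   — De Morgan
≡ p3 | ((~p4 | (p3 & p4)) & ~p1) | (p4 & p3)   — double negation
≡ p3 | (~p4 & ~p1) | (p3 & p4 & ~p1) | (p4 & p3)   — distribute & over |
≡ p3 | (~p4 & ~p1)   — simplify

p3 | (~p4 & ~p1)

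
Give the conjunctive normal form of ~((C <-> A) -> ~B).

(~C | A) & (~A | C) & B

~((C <-> A) -> ~B)
= ~(~(C <-> A) | ~B)   [eliminate ->]
= ~(~((C -> A) & (A -> C)) | ~B)   [eliminate <->]
= ~(~((~C | A) & (A -> C)) | ~B)   [eliminate ->]
= ~(~((~C | A) & (~A | C)) | ~B)   [eliminate ->]
= ~~((~C | A) & (~A | C)) & ~~B   [De Morgan]
= (~C | A) & (~A | C) & ~~B   [double negation]
= (~C | A) & (~A | C) & B   [double negation]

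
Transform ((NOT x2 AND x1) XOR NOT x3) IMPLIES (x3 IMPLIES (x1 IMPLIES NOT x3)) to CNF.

((NOT x2 AND x1) XOR NOT x3) IMPLIES (x3 IMPLIES (x1 IMPLIES NOT x3))
≡ NOT ((NOT x2 AND x1) XOR NOT x3) OR (x3 IMPLIES (x1 IMPLIES NOT x3))   (eliminate IMPLIES)
≡ NOT (((NOT x2 AND x1) OR NOT x3) AND NOT (NOT x2 AND x1 AND NOT x3)) OR (x3 IMPLIES (x1 IMPLIES NOT x3))   (expand XOR)
≡ NOT (((NOT x2 AND x1) OR NOT x3) AND NOT (NOT x2 AND x1 AND NOT x3)) OR NOT x3 OR (x1 IMPLIES NOT x3)   (eliminate IMPLIES)
≡ NOT (((NOT x2 AND x1) OR NOT x3) AND NOT (NOT x2 AND x1 AND NOT x3)) OR NOT x3 OR NOT x1 OR NOT x3   (eliminate IMPLIES)
≡ NOT ((NOT x2 AND x1) OR NOT x3) OR NOT NOT (NOT x2 AND x1 AND NOT x3) OR NOT x3 OR NOT x1 OR NOT x3   (De Morgan)
≡ (NOT (NOT x2 AND x1) AND NOT NOT x3) OR NOT NOT (NOT x2 AND x1 AND NOT x3) OR NOT x3 OR NOT x1 OR NOT x3   (De Morgan)
≡ ((NOT NOT x2 OR NOT x1) AND NOT NOT x3) OR NOT NOT (NOT x2 AND x1 AND NOT x3) OR NOT x3 OR NOT x1 OR NOT x3   (De Morgan)
≡ ((x2 OR NOT x1) AND NOT NOT x3) OR NOT NOT (NOT x2 AND x1 AND NOT x3) OR NOT x3 OR NOT x1 OR NOT x3   (double negation)
≡ ((x2 OR NOT x1) AND x3) OR NOT NOT (NOT x2 AND x1 AND NOT x3) OR NOT x3 OR NOT x1 OR NOT x3   (double negation)
≡ ((x2 OR NOT x1) AND x3) OR (NOT x2 AND x1 AND NOT x3) OR NOT x3 OR NOT x1 OR NOT x3   (double negation)
≡ (x2 OR NOT x1 OR NOT x2 OR NOT x3 OR NOT x1 OR NOT x3) AND (x2 OR NOT x1 OR x1 OR NOT x3 OR NOT x1 OR NOT x3) AND (x2 OR NOT x1 OR NOT x3 OR NOT x3 OR NOT x1 OR NOT x3) AND (x3 OR NOT x2 OR NOT x3 OR NOT x1 OR NOT x3) AND (x3 OR x1 OR NOT x3 OR NOT x1 OR NOT x3) AND (x3 OR NOT x3 OR NOT x3 OR NOT x1 OR NOT x3)   (distribute OR over AND)
≡ x2 OR NOT x1 OR NOT x3   (simplify)

x2 OR NOT x1 OR NOT x3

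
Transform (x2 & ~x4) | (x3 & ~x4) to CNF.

(x2 | x3) & ~x4

(x2 & ~x4) | (x3 & ~x4)
⇔ (x2 | x3) & (x2 | ~x4) & (~x4 | x3) & (~x4 | ~x4)   [distribute | over &]
⇔ (x2 | x3) & ~x4   [simplify]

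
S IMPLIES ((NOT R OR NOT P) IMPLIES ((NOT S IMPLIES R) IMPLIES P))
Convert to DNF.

NOT S OR P

S IMPLIES ((NOT R OR NOT P) IMPLIES ((NOT S IMPLIES R) IMPLIES P))
≡ NOT S OR ((NOT R OR NOT P) IMPLIES ((NOT S IMPLIES R) IMPLIES P))   [eliminate IMPLIES]
≡ NOT S OR NOT (NOT R OR NOT P) OR ((NOT S IMPLIES R) IMPLIES P)   [eliminate IMPLIES]
≡ NOT S OR NOT (NOT R OR NOT P) OR NOT (NOT S IMPLIES R) OR P   [eliminate IMPLIES]
≡ NOT S OR NOT (NOT R OR NOT P) OR NOT (NOT NOT S OR R) OR P   [eliminate IMPLIES]
≡ NOT S OR (NOT NOT R AND NOT NOT P) OR NOT (NOT NOT S OR R) OR P   [De Morgan]
≡ NOT S OR (R AND NOT NOT P) OR NOT (NOT NOT S OR R) OR P   [double negation]
≡ NOT S OR (R AND P) OR NOT (NOT NOT S OR R) OR P   [double negation]
≡ NOT S OR (R AND P) OR (NOT NOT NOT S AND NOT R) OR P   [De Morgan]
≡ NOT S OR (R AND P) OR (NOT S AND NOT R) OR P   [double negation]
≡ NOT S OR P   [simplify]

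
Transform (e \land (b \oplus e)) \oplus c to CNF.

(e \land (b \oplus e)) \oplus c
= ((e \land (b \oplus e)) \lor c) \land \lnot (e \land (b \oplus e) \land c)   [expand \oplus]
= ((e \land (b \lor e) \land \lnot (b \land e)) \lor c) \land \lnot (e \land (b \oplus e) \land c)   [expand \oplus]
= ((e \land (b \lor e) \land \lnot (b \land e)) \lor c) \land \lnot (e \land (b \lor e) \land \lnot (b \land e) \land c)   [expand \oplus]
= ((e \land (b \lor e) \land (\lnot b \lor \lnot e)) \lor c) \land \lnot (e \land (b \lor e) \land \lnot (b \land e) \land c)   [De Morgan]
= ((e \land (b \lor e) \land (\lnot b \lor \lnot e)) \lor c) \land (\lnot e \lor \lnot (b \lor e) \lor \lnot \lnot (b \land e) \lor \lnot c)   [De Morgan]
= ((e \land (b \lor e) \land (\lnot b \lor \lnot e)) \lor c) \land (\lnot e \lor (\lnot b \land \lnot e) \lor \lnot \lnot (b \land e) \lor \lnot c)   [De Morgan]
= ((e \land (b \lor e) \land (\lnot b \lor \lnot e)) \lor c) \land (\lnot e \lor (\lnot b \land \lnot e) \lor (b \land e) \lor \lnot c)   [double negation]
= (e \lor c) \land (b \lor e \lor c) \land (\lnot b \lor \lnot e \lor c) \land (\lnot e \lor \lnot b \lor b \lor \lnot c) \land (\lnot e \lor \lnot b \lor e \lor \lnot c) \land (\lnot e \lor \lnot e \lor b \lor \lnot c) \land (\lnot e \lor \lnot e \lor e \lor \lnot c)   [distribute \lor over \land]
= (e \lor c) \land (\lnot b \lor \lnot e \lor c) \land (\lnot e \lor b \lor \lnot c)   [simplify]

(e \lor c) \land (\lnot b \lor \lnot e \lor c) \land (\lnot e \lor b \lor \lnot c)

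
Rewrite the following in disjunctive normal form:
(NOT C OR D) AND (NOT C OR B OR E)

(NOT C OR D) AND (NOT C OR B OR E)
≡ (NOT C AND NOT C) OR (NOT C AND B) OR (NOT C AND E) OR (D AND NOT C) OR (D AND B) OR (D AND E)   [distribute AND over OR]
≡ NOT C OR (D AND B) OR (D AND E)   [simplify]

NOT C OR (D AND B) OR (D AND E)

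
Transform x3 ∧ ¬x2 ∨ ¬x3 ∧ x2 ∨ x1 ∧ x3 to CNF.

(x3 ∨ x2) ∧ (¬x2 ∨ ¬x3 ∨ x1)

x3 ∧ ¬x2 ∨ ¬x3 ∧ x2 ∨ x1 ∧ x3
≡ (x3 ∨ ¬x3 ∨ x1) ∧ (x3 ∨ ¬x3 ∨ x3) ∧ (x3 ∨ x2 ∨ x1) ∧ (x3 ∨ x2 ∨ x3) ∧ (¬x2 ∨ ¬x3 ∨ x1) ∧ (¬x2 ∨ ¬x3 ∨ x3) ∧ (¬x2 ∨ x2 ∨ x1) ∧ (¬x2 ∨ x2 ∨ x3)   [distribute ∨ over ∧]
≡ (x3 ∨ x2) ∧ (¬x2 ∨ ¬x3 ∨ x1)   [simplify]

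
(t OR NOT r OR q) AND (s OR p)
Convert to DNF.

(t AND s) OR (t AND p) OR (NOT r AND s) OR (NOT r AND p) OR (q AND s) OR (q AND p)

(t OR NOT r OR q) AND (s OR p)
≡ (t AND s) OR (t AND p) OR (NOT r AND s) OR (NOT r AND p) OR (q AND s) OR (q AND p)   — distribute AND over OR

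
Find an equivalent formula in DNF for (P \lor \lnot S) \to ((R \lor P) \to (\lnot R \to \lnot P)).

(P \lor \lnot S) \to ((R \lor P) \to (\lnot R \to \lnot P))
≡ \lnot (P \lor \lnot S) \lor ((R \lor P) \to (\lnot R \to \lnot P))   [eliminate \to]
≡ \lnot (P \lor \lnot S) \lor \lnot (R \lor P) \lor (\lnot R \to \lnot P)   [eliminate \to]
≡ \lnot (P \lor \lnot S) \lor \lnot (R \lor P) \lor \lnot \lnot R \lor \lnot P   [eliminate \to]
≡ (\lnot P \land \lnot \lnot S) \lor \lnot (R \lor P) \lor \lnot \lnot R \lor \lnot P   [De Morgan]
≡ (\lnot P \land S) \lor \lnot (R \lor P) \lor \lnot \lnot R \lor \lnot P   [double negation]
≡ (\lnot P \land S) \lor (\lnot R \land \lnot P) \lor \lnot \lnot R \lor \lnot P   [De Morgan]
≡ (\lnot P \land S) \lor (\lnot R \land \lnot P) \lor R \lor \lnot P   [double negation]
≡ R \lor \lnot P   [simplify]

R \lor \lnot P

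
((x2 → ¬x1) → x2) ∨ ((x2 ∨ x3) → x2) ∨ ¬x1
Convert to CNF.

x2 ∨ ¬x3 ∨ ¬x1

((x2 → ¬x1) → x2) ∨ ((x2 ∨ x3) → x2) ∨ ¬x1
= ¬(x2 → ¬x1) ∨ x2 ∨ ((x2 ∨ x3) → x2) ∨ ¬x1   [eliminate →]
= ¬(¬x2 ∨ ¬x1) ∨ x2 ∨ ((x2 ∨ x3) → x2) ∨ ¬x1   [eliminate →]
= ¬(¬x2 ∨ ¬x1) ∨ x2 ∨ ¬(x2 ∨ x3) ∨ x2 ∨ ¬x1   [eliminate →]
= (¬¬x2 ∧ ¬¬x1) ∨ x2 ∨ ¬(x2 ∨ x3) ∨ x2 ∨ ¬x1   [De Morgan]
= (x2 ∧ ¬¬x1) ∨ x2 ∨ ¬(x2 ∨ x3) ∨ x2 ∨ ¬x1   [double negation]
= (x2 ∧ x1) ∨ x2 ∨ ¬(x2 ∨ x3) ∨ x2 ∨ ¬x1   [double negation]
= (x2 ∧ x1) ∨ x2 ∨ (¬x2 ∧ ¬x3) ∨ x2 ∨ ¬x1   [De Morgan]
= (x2 ∨ x2 ∨ ¬x2 ∨ x2 ∨ ¬x1) ∧ (x2 ∨ x2 ∨ ¬x3 ∨ x2 ∨ ¬x1) ∧ (x1 ∨ x2 ∨ ¬x2 ∨ x2 ∨ ¬x1) ∧ (x1 ∨ x2 ∨ ¬x3 ∨ x2 ∨ ¬x1)   [distribute ∨ over ∧]
= x2 ∨ ¬x3 ∨ ¬x1   [simplify]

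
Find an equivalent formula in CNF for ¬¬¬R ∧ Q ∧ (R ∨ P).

¬¬¬R ∧ Q ∧ (R ∨ P)
≡ ¬R ∧ Q ∧ (R ∨ P)   (double negation)

¬R ∧ Q ∧ (R ∨ P)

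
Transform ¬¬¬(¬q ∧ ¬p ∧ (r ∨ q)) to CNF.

q ∨ p ∨ ¬r

¬¬¬(¬q ∧ ¬p ∧ (r ∨ q))
⇔ ¬(¬q ∧ ¬p ∧ (r ∨ q))   [double negation]
⇔ ¬¬q ∨ ¬¬p ∨ ¬(r ∨ q)   [De Morgan]
⇔ q ∨ ¬¬p ∨ ¬(r ∨ q)   [double negation]
⇔ q ∨ p ∨ ¬(r ∨ q)   [double negation]
⇔ q ∨ p ∨ (¬r ∧ ¬q)   [De Morgan]
⇔ (q ∨ p ∨ ¬r) ∧ (q ∨ p ∨ ¬q)   [distribute ∨ over ∧]
⇔ q ∨ p ∨ ¬r   [simplify]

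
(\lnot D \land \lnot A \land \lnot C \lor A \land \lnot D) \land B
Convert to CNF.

(\lnot D \land \lnot A \land \lnot C \lor A \land \lnot D) \land B
= (\lnot D \lor A) \land (\lnot D \lor \lnot D) \land (\lnot A \lor A) \land (\lnot A \lor \lnot D) \land (\lnot C \lor A) \land (\lnot C \lor \lnot D) \land B
= \lnot D \land (\lnot C \lor A) \land B

\lnot D \land (\lnot C \lor A) \land B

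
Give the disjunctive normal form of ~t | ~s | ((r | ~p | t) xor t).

~t | ~s | ((r | ~p | t) xor t)
⇔ ~t | ~s | ((r | ~p | t) & ~t) | (~(r | ~p | t) & t)   — expand xor
⇔ ~t | ~s | ((r | ~p | t) & ~t) | (~r & ~~p & ~t & t)   — De Morgan
⇔ ~t | ~s | ((r | ~p | t) & ~t) | (~r & p & ~t & t)   — double negation
⇔ ~t | ~s | (r & ~t) | (~p & ~t) | (t & ~t) | (~r & p & ~t & t)   — distribute & over |
⇔ ~t | ~s   — simplify

~t | ~s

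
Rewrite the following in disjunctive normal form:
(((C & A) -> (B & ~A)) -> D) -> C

(((C & A) -> (B & ~A)) -> D) -> C
≡ ~(((C & A) -> (B & ~A)) -> D) | C   (eliminate ->)
≡ ~(~((C & A) -> (B & ~A)) | D) | C   (eliminate ->)
≡ ~(~(~(C & A) | (B & ~A)) | D) | C   (eliminate ->)
≡ (~~(~(C & A) | (B & ~A)) & ~D) | C   (De Morgan)
≡ ((~(C & A) | (B & ~A)) & ~D) | C   (double negation)
≡ ((~C | ~A | (B & ~A)) & ~D) | C   (De Morgan)
≡ (~C & ~D) | (~A & ~D) | (B & ~A & ~D) | C   (distribute & over |)
≡ (~C & ~D) | (~A & ~D) | C   (simplify)

(~C & ~D) | (~A & ~D) | C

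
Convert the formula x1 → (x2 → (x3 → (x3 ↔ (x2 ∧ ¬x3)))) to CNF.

x1 → (x2 → (x3 → (x3 ↔ (x2 ∧ ¬x3))))
= ¬x1 ∨ (x2 → (x3 → (x3 ↔ (x2 ∧ ¬x3))))   (eliminate →)
= ¬x1 ∨ ¬x2 ∨ (x3 → (x3 ↔ (x2 ∧ ¬x3)))   (eliminate →)
= ¬x1 ∨ ¬x2 ∨ ¬x3 ∨ (x3 ↔ (x2 ∧ ¬x3))   (eliminate →)
= ¬x1 ∨ ¬x2 ∨ ¬x3 ∨ ((x3 → (x2 ∧ ¬x3)) ∧ ((x2 ∧ ¬x3) → x3))   (eliminate ↔)
= ¬x1 ∨ ¬x2 ∨ ¬x3 ∨ ((¬x3 ∨ (x2 ∧ ¬x3)) ∧ ((x2 ∧ ¬x3) → x3))   (eliminate →)
= ¬x1 ∨ ¬x2 ∨ ¬x3 ∨ ((¬x3 ∨ (x2 ∧ ¬x3)) ∧ (¬(x2 ∧ ¬x3) ∨ x3))   (eliminate →)
= ¬x1 ∨ ¬x2 ∨ ¬x3 ∨ ((¬x3 ∨ (x2 ∧ ¬x3)) ∧ (¬x2 ∨ ¬¬x3 ∨ x3))   (De Morgan)
= ¬x1 ∨ ¬x2 ∨ ¬x3 ∨ ((¬x3 ∨ (x2 ∧ ¬x3)) ∧ (¬x2 ∨ x3 ∨ x3))   (double negation)
= (¬x1 ∨ ¬x2 ∨ ¬x3 ∨ ¬x3 ∨ x2) ∧ (¬x1 ∨ ¬x2 ∨ ¬x3 ∨ ¬x3 ∨ ¬x3) ∧ (¬x1 ∨ ¬x2 ∨ ¬x3 ∨ ¬x2 ∨ x3 ∨ x3)   (distribute ∨ over ∧)
= ¬x1 ∨ ¬x2 ∨ ¬x3   (simplify)

¬x1 ∨ ¬x2 ∨ ¬x3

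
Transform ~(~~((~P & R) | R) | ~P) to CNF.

~(~~((~P & R) | R) | ~P)
≡ ~~~((~P & R) | R) & ~~P   — De Morgan
≡ ~((~P & R) | R) & ~~P   — double negation
≡ ~(~P & R) & ~R & ~~P   — De Morgan
≡ (~~P | ~R) & ~R & ~~P   — De Morgan
≡ (P | ~R) & ~R & ~~P   — double negation
≡ (P | ~R) & ~R & P   — double negation
≡ ~R & P   — simplify

~R & P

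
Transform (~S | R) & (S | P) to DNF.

(~S | R) & (S | P)
≡ (~S & S) | (~S & P) | (R & S) | (R & P)   — distribute & over |
≡ (~S & P) | (R & S) | (R & P)   — simplify

(~S & P) | (R & S) | (R & P)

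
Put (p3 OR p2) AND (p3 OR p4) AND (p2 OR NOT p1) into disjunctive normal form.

(p3 OR p2) AND (p3 OR p4) AND (p2 OR NOT p1)
⇔ (p3 AND p3 AND p2) OR (p3 AND p3 AND NOT p1) OR (p3 AND p4 AND p2) OR (p3 AND p4 AND NOT p1) OR (p2 AND p3 AND p2) OR (p2 AND p3 AND NOT p1) OR (p2 AND p4 AND p2) OR (p2 AND p4 AND NOT p1)   [distribute AND over OR]
⇔ (p3 AND p2) OR (p3 AND NOT p1) OR (p2 AND p4)   [simplify]

(p3 AND p2) OR (p3 AND NOT p1) OR (p2 AND p4)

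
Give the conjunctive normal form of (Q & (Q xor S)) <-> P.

(~Q | S | P) & (~P | Q) & (~P | ~Q | ~S)

(Q & (Q xor S)) <-> P
⇔ ((Q & (Q xor S)) -> P) & (P -> (Q & (Q xor S)))
⇔ (~(Q & (Q xor S)) | P) & (P -> (Q & (Q xor S)))
⇔ (~(Q & (Q | S) & ~(Q & S)) | P) & (P -> (Q & (Q xor S)))
⇔ (~(Q & (Q | S) & ~(Q & S)) | P) & (~P | (Q & (Q xor S)))
⇔ (~(Q & (Q | S) & ~(Q & S)) | P) & (~P | (Q & (Q | S) & ~(Q & S)))
⇔ (~Q | ~(Q | S) | ~~(Q & S) | P) & (~P | (Q & (Q | S) & ~(Q & S)))
⇔ (~Q | (~Q & ~S) | ~~(Q & S) | P) & (~P | (Q & (Q | S) & ~(Q & S)))
⇔ (~Q | (~Q & ~S) | (Q & S) | P) & (~P | (Q & (Q | S) & ~(Q & S)))
⇔ (~Q | (~Q & ~S) | (Q & S) | P) & (~P | (Q & (Q | S) & (~Q | ~S)))
⇔ (~Q | ~Q | Q | P) & (~Q | ~Q | S | P) & (~Q | ~S | Q | P) & (~Q | ~S | S | P) & (~P | Q) & (~P | Q | S) & (~P | ~Q | ~S)
⇔ (~Q | S | P) & (~P | Q) & (~P | ~Q | ~S)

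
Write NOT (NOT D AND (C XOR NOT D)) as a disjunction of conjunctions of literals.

D OR (NOT D AND C)

NOT (NOT D AND (C XOR NOT D))
≡ NOT (NOT D AND ((C AND NOT NOT D) OR (NOT C AND NOT D)))   (expand XOR)
≡ NOT NOT D OR NOT ((C AND NOT NOT D) OR (NOT C AND NOT D))   (De Morgan)
≡ D OR NOT ((C AND NOT NOT D) OR (NOT C AND NOT D))   (double negation)
≡ D OR (NOT (C AND NOT NOT D) AND NOT (NOT C AND NOT D))   (De Morgan)
≡ D OR ((NOT C OR NOT NOT NOT D) AND NOT (NOT C AND NOT D))   (De Morgan)
≡ D OR ((NOT C OR NOT D) AND NOT (NOT C AND NOT D))   (double negation)
≡ D OR ((NOT C OR NOT D) AND (NOT NOT C OR NOT NOT D))   (De Morgan)
≡ D OR ((NOT C OR NOT D) AND (C OR NOT NOT D))   (double negation)
≡ D OR ((NOT C OR NOT D) AND (C OR D))   (double negation)
≡ D OR (NOT C AND C) OR (NOT C AND D) OR (NOT D AND C) OR (NOT D AND D)   (distribute AND over OR)
≡ D OR (NOT D AND C)   (simplify)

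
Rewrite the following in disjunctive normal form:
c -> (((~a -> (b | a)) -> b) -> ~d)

c -> (((~a -> (b | a)) -> b) -> ~d)
= ~c | (((~a -> (b | a)) -> b) -> ~d)   [eliminate ->]
= ~c | ~((~a -> (b | a)) -> b) | ~d   [eliminate ->]
= ~c | ~(~(~a -> (b | a)) | b) | ~d   [eliminate ->]
= ~c | ~(~(~~a | b | a) | b) | ~d   [eliminate ->]
= ~c | (~~(~~a | b | a) & ~b) | ~d   [De Morgan]
= ~c | ((~~a | b | a) & ~b) | ~d   [double negation]
= ~c | ((a | b | a) & ~b) | ~d   [double negation]
= ~c | (a & ~b) | (b & ~b) | (a & ~b) | ~d   [distribute & over |]
= ~c | (a & ~b) | ~d   [simplify]

~c | (a & ~b) | ~d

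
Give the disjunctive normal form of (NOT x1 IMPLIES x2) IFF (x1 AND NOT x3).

(NOT x1 AND NOT x2) OR (x1 AND NOT x3)

(NOT x1 IMPLIES x2) IFF (x1 AND NOT x3)
≡ ((NOT x1 IMPLIES x2) IMPLIES (x1 AND NOT x3)) AND ((x1 AND NOT x3) IMPLIES (NOT x1 IMPLIES x2))   — eliminate IFF
≡ (NOT (NOT x1 IMPLIES x2) OR (x1 AND NOT x3)) AND ((x1 AND NOT x3) IMPLIES (NOT x1 IMPLIES x2))   — eliminate IMPLIES
≡ (NOT (NOT NOT x1 OR x2) OR (x1 AND NOT x3)) AND ((x1 AND NOT x3) IMPLIES (NOT x1 IMPLIES x2))   — eliminate IMPLIES
≡ (NOT (NOT NOT x1 OR x2) OR (x1 AND NOT x3)) AND (NOT (x1 AND NOT x3) OR (NOT x1 IMPLIES x2))   — eliminate IMPLIES
≡ (NOT (NOT NOT x1 OR x2) OR (x1 AND NOT x3)) AND (NOT (x1 AND NOT x3) OR NOT NOT x1 OR x2)   — eliminate IMPLIES
≡ ((NOT NOT NOT x1 AND NOT x2) OR (x1 AND NOT x3)) AND (NOT (x1 AND NOT x3) OR NOT NOT x1 OR x2)   — De Morgan
≡ ((NOT x1 AND NOT x2) OR (x1 AND NOT x3)) AND (NOT (x1 AND NOT x3) OR NOT NOT x1 OR x2)   — double negation
≡ ((NOT x1 AND NOT x2) OR (x1 AND NOT x3)) AND (NOT x1 OR NOT NOT x3 OR NOT NOT x1 OR x2)   — De Morgan
≡ ((NOT x1 AND NOT x2) OR (x1 AND NOT x3)) AND (NOT x1 OR x3 OR NOT NOT x1 OR x2)   — double negation
≡ ((NOT x1 AND NOT x2) OR (x1 AND NOT x3)) AND (NOT x1 OR x3 OR x1 OR x2)   — double negation
≡ (NOT x1 AND NOT x2 AND NOT x1) OR (NOT x1 AND NOT x2 AND x3) OR (NOT x1 AND NOT x2 AND x1) OR (NOT x1 AND NOT x2 AND x2) OR (x1 AND NOT x3 AND NOT x1) OR (x1 AND NOT x3 AND x3) OR (x1 AND NOT x3 AND x1) OR (x1 AND NOT x3 AND x2)   — distribute AND over OR
≡ (NOT x1 AND NOT x2) OR (x1 AND NOT x3)   — simplify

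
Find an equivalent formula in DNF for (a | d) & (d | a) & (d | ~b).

(a & ~b) | d

(a | d) & (d | a) & (d | ~b)
⇔ (a & d & d) | (a & d & ~b) | (a & a & d) | (a & a & ~b) | (d & d & d) | (d & d & ~b) | (d & a & d) | (d & a & ~b)   [distribute & over |]
⇔ (a & ~b) | d   [simplify]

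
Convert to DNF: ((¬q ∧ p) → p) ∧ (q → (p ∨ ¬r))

(q ∧ ¬r) ∨ (¬p ∧ ¬q) ∨ (¬p ∧ ¬r) ∨ p

((¬q ∧ p) → p) ∧ (q → (p ∨ ¬r))
≡ (¬(¬q ∧ p) ∨ p) ∧ (q → (p ∨ ¬r))   [eliminate →]
≡ (¬(¬q ∧ p) ∨ p) ∧ (¬q ∨ p ∨ ¬r)   [eliminate →]
≡ (¬¬q ∨ ¬p ∨ p) ∧ (¬q ∨ p ∨ ¬r)   [De Morgan]
≡ (q ∨ ¬p ∨ p) ∧ (¬q ∨ p ∨ ¬r)   [double negation]
≡ (q ∧ ¬q) ∨ (q ∧ p) ∨ (q ∧ ¬r) ∨ (¬p ∧ ¬q) ∨ (¬p ∧ p) ∨ (¬p ∧ ¬r) ∨ (p ∧ ¬q) ∨ (p ∧ p) ∨ (p ∧ ¬r)   [distribute ∧ over ∨]
≡ (q ∧ ¬r) ∨ (¬p ∧ ¬q) ∨ (¬p ∧ ¬r) ∨ p   [simplify]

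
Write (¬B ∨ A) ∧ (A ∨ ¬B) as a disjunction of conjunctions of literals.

¬B ∨ A

(¬B ∨ A) ∧ (A ∨ ¬B)
= (¬B ∧ A) ∨ (¬B ∧ ¬B) ∨ (A ∧ A) ∨ (A ∧ ¬B)   (distribute ∧ over ∨)
= ¬B ∨ A   (simplify)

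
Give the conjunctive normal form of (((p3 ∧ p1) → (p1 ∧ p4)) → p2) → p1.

(((p3 ∧ p1) → (p1 ∧ p4)) → p2) → p1
≡ ¬(((p3 ∧ p1) → (p1 ∧ p4)) → p2) ∨ p1   [eliminate →]
≡ ¬(¬((p3 ∧ p1) → (p1 ∧ p4)) ∨ p2) ∨ p1   [eliminate →]
≡ ¬(¬(¬(p3 ∧ p1) ∨ (p1 ∧ p4)) ∨ p2) ∨ p1   [eliminate →]
≡ (¬¬(¬(p3 ∧ p1) ∨ (p1 ∧ p4)) ∧ ¬p2) ∨ p1   [De Morgan]
≡ ((¬(p3 ∧ p1) ∨ (p1 ∧ p4)) ∧ ¬p2) ∨ p1   [double negation]
≡ ((¬p3 ∨ ¬p1 ∨ (p1 ∧ p4)) ∧ ¬p2) ∨ p1   [De Morgan]
≡ (¬p3 ∨ ¬p1 ∨ p1 ∨ p1) ∧ (¬p3 ∨ ¬p1 ∨ p4 ∨ p1) ∧ (¬p2 ∨ p1)   [distribute ∨ over ∧]
≡ ¬p2 ∨ p1   [simplify]

¬p2 ∨ p1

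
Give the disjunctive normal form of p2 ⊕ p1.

p2 ⊕ p1
≡ (p2 ∧ ¬p1) ∨ (¬p2 ∧ p1)   [expand ⊕]

(p2 ∧ ¬p1) ∨ (¬p2 ∧ p1)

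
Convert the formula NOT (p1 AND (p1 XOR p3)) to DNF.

NOT p1 OR (p3 AND p1)

NOT (p1 AND (p1 XOR p3))
≡ NOT (p1 AND ((p1 AND NOT p3) OR (NOT p1 AND p3)))   (expand XOR)
≡ NOT p1 OR NOT ((p1 AND NOT p3) OR (NOT p1 AND p3))   (De Morgan)
≡ NOT p1 OR (NOT (p1 AND NOT p3) AND NOT (NOT p1 AND p3))   (De Morgan)
≡ NOT p1 OR ((NOT p1 OR NOT NOT p3) AND NOT (NOT p1 AND p3))   (De Morgan)
≡ NOT p1 OR ((NOT p1 OR p3) AND NOT (NOT p1 AND p3))   (double negation)
≡ NOT p1 OR ((NOT p1 OR p3) AND (NOT NOT p1 OR NOT p3))   (De Morgan)
≡ NOT p1 OR ((NOT p1 OR p3) AND (p1 OR NOT p3))   (double negation)
≡ NOT p1 OR (NOT p1 AND p1) OR (NOT p1 AND NOT p3) OR (p3 AND p1) OR (p3 AND NOT p3)   (distribute AND over OR)
≡ NOT p1 OR (p3 AND p1)   (simplify)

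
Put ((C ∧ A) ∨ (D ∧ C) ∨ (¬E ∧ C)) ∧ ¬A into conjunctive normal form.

((C ∧ A) ∨ (D ∧ C) ∨ (¬E ∧ C)) ∧ ¬A
≡ (C ∨ D ∨ ¬E) ∧ (C ∨ D ∨ C) ∧ (C ∨ C ∨ ¬E) ∧ (C ∨ C ∨ C) ∧ (A ∨ D ∨ ¬E) ∧ (A ∨ D ∨ C) ∧ (A ∨ C ∨ ¬E) ∧ (A ∨ C ∨ C) ∧ ¬A   — distribute ∨ over ∧
≡ C ∧ (A ∨ D ∨ ¬E) ∧ ¬A   — simplify

C ∧ (A ∨ D ∨ ¬E) ∧ ¬A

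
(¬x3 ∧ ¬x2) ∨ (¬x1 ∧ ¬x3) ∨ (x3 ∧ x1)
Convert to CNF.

(¬x3 ∨ x1) ∧ (¬x2 ∨ ¬x1 ∨ x3)

(¬x3 ∧ ¬x2) ∨ (¬x1 ∧ ¬x3) ∨ (x3 ∧ x1)
≡ (¬x3 ∨ ¬x1 ∨ x3) ∧ (¬x3 ∨ ¬x1 ∨ x1) ∧ (¬x3 ∨ ¬x3 ∨ x3) ∧ (¬x3 ∨ ¬x3 ∨ x1) ∧ (¬x2 ∨ ¬x1 ∨ x3) ∧ (¬x2 ∨ ¬x1 ∨ x1) ∧ (¬x2 ∨ ¬x3 ∨ x3) ∧ (¬x2 ∨ ¬x3 ∨ x1)   — distribute ∨ over ∧
≡ (¬x3 ∨ x1) ∧ (¬x2 ∨ ¬x1 ∨ x3)   — simplify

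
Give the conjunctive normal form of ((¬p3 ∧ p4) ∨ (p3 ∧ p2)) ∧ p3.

((¬p3 ∧ p4) ∨ (p3 ∧ p2)) ∧ p3
≡ (¬p3 ∨ p3) ∧ (¬p3 ∨ p2) ∧ (p4 ∨ p3) ∧ (p4 ∨ p2) ∧ p3   [distribute ∨ over ∧]
≡ (¬p3 ∨ p2) ∧ (p4 ∨ p2) ∧ p3   [simplify]

(¬p3 ∨ p2) ∧ (p4 ∨ p2) ∧ p3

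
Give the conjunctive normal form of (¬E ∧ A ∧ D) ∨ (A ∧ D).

(¬E ∧ A ∧ D) ∨ (A ∧ D)
≡ (¬E ∨ A) ∧ (¬E ∨ D) ∧ (A ∨ A) ∧ (A ∨ D) ∧ (D ∨ A) ∧ (D ∨ D)   (distribute ∨ over ∧)
≡ A ∧ D   (simplify)

A ∧ D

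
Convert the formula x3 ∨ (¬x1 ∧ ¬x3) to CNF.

x3 ∨ ¬x1

x3 ∨ (¬x1 ∧ ¬x3)
= (x3 ∨ ¬x1) ∧ (x3 ∨ ¬x3)   [distribute ∨ over ∧]
= x3 ∨ ¬x1   [simplify]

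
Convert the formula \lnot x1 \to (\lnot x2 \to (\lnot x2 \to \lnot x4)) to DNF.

x1 \lor x2 \lor \lnot x4

\lnot x1 \to (\lnot x2 \to (\lnot x2 \to \lnot x4))
≡ \lnot \lnot x1 \lor (\lnot x2 \to (\lnot x2 \to \lnot x4))   [eliminate \to]
≡ \lnot \lnot x1 \lor \lnot \lnot x2 \lor (\lnot x2 \to \lnot x4)   [eliminate \to]
≡ \lnot \lnot x1 \lor \lnot \lnot x2 \lor \lnot \lnot x2 \lor \lnot x4   [eliminate \to]
≡ x1 \lor \lnot \lnot x2 \lor \lnot \lnot x2 \lor \lnot x4   [double negation]
≡ x1 \lor x2 \lor \lnot \lnot x2 \lor \lnot x4   [double negation]
≡ x1 \lor x2 \lor x2 \lor \lnot x4   [double negation]
≡ x1 \lor x2 \lor \lnot x4   [simplify]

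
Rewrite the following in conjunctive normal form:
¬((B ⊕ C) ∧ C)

¬((B ⊕ C) ∧ C)
≡ ¬((B ∨ C) ∧ ¬(B ∧ C) ∧ C)   [expand ⊕]
≡ ¬(B ∨ C) ∨ ¬¬(B ∧ C) ∨ ¬C   [De Morgan]
≡ (¬B ∧ ¬C) ∨ ¬¬(B ∧ C) ∨ ¬C   [De Morgan]
≡ (¬B ∧ ¬C) ∨ (B ∧ C) ∨ ¬C   [double negation]
≡ (¬B ∨ B ∨ ¬C) ∧ (¬B ∨ C ∨ ¬C) ∧ (¬C ∨ B ∨ ¬C) ∧ (¬C ∨ C ∨ ¬C)   [distribute ∨ over ∧]
≡ ¬C ∨ B   [simplify]

¬C ∨ B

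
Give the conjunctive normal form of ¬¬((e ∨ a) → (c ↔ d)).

(¬e ∨ ¬c ∨ d) ∧ (¬e ∨ ¬d ∨ c) ∧ (¬a ∨ ¬c ∨ d) ∧ (¬a ∨ ¬d ∨ c)

¬¬((e ∨ a) → (c ↔ d))
≡ ¬¬(¬(e ∨ a) ∨ (c ↔ d))
≡ ¬¬(¬(e ∨ a) ∨ ((c → d) ∧ (d → c)))
≡ ¬¬(¬(e ∨ a) ∨ ((¬c ∨ d) ∧ (d → c)))
≡ ¬¬(¬(e ∨ a) ∨ ((¬c ∨ d) ∧ (¬d ∨ c)))
≡ ¬(e ∨ a) ∨ ((¬c ∨ d) ∧ (¬d ∨ c))
≡ (¬e ∧ ¬a) ∨ ((¬c ∨ d) ∧ (¬d ∨ c))
≡ (¬e ∨ ¬c ∨ d) ∧ (¬e ∨ ¬d ∨ c) ∧ (¬a ∨ ¬c ∨ d) ∧ (¬a ∨ ¬d ∨ c)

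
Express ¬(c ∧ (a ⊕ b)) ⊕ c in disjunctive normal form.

¬(c ∧ (a ⊕ b)) ⊕ c
= ¬(c ∧ (a ⊕ b)) ∧ ¬c ∨ ¬¬(c ∧ (a ⊕ b)) ∧ c   (expand ⊕)
= ¬(c ∧ (a ∧ ¬b ∨ ¬a ∧ b)) ∧ ¬c ∨ ¬¬(c ∧ (a ⊕ b)) ∧ c   (expand ⊕)
= ¬(c ∧ (a ∧ ¬b ∨ ¬a ∧ b)) ∧ ¬c ∨ ¬¬(c ∧ (a ∧ ¬b ∨ ¬a ∧ b)) ∧ c   (expand ⊕)
= (¬c ∨ ¬(a ∧ ¬b ∨ ¬a ∧ b)) ∧ ¬c ∨ ¬¬(c ∧ (a ∧ ¬b ∨ ¬a ∧ b)) ∧ c   (De Morgan)
= (¬c ∨ ¬(a ∧ ¬b) ∧ ¬(¬a ∧ b)) ∧ ¬c ∨ ¬¬(c ∧ (a ∧ ¬b ∨ ¬a ∧ b)) ∧ c   (De Morgan)
= (¬c ∨ (¬a ∨ ¬¬b) ∧ ¬(¬a ∧ b)) ∧ ¬c ∨ ¬¬(c ∧ (a ∧ ¬b ∨ ¬a ∧ b)) ∧ c   (De Morgan)
= (¬c ∨ (¬a ∨ b) ∧ ¬(¬a ∧ b)) ∧ ¬c ∨ ¬¬(c ∧ (a ∧ ¬b ∨ ¬a ∧ b)) ∧ c   (double negation)
= (¬c ∨ (¬a ∨ b) ∧ (¬¬a ∨ ¬b)) ∧ ¬c ∨ ¬¬(c ∧ (a ∧ ¬b ∨ ¬a ∧ b)) ∧ c   (De Morgan)
= (¬c ∨ (¬a ∨ b) ∧ (a ∨ ¬b)) ∧ ¬c ∨ ¬¬(c ∧ (a ∧ ¬b ∨ ¬a ∧ b)) ∧ c   (double negation)
= (¬c ∨ (¬a ∨ b) ∧ (a ∨ ¬b)) ∧ ¬c ∨ c ∧ (a ∧ ¬b ∨ ¬a ∧ b) ∧ c   (double negation)
= ¬c ∧ ¬c ∨ ¬a ∧ a ∧ ¬c ∨ ¬a ∧ ¬b ∧ ¬c ∨ b ∧ a ∧ ¬c ∨ b ∧ ¬b ∧ ¬c ∨ c ∧ a ∧ ¬b ∧ c ∨ c ∧ ¬a ∧ b ∧ c   (distribute ∧ over ∨)
= ¬c ∨ c ∧ a ∧ ¬b ∨ c ∧ ¬a ∧ b   (simplify)

¬c ∨ c ∧ a ∧ ¬b ∨ c ∧ ¬a ∧ b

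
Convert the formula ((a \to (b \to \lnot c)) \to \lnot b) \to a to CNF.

b \lor a

((a \to (b \to \lnot c)) \to \lnot b) \to a
⇔ \lnot ((a \to (b \to \lnot c)) \to \lnot b) \lor a   — eliminate \to
⇔ \lnot (\lnot (a \to (b \to \lnot c)) \lor \lnot b) \lor a   — eliminate \to
⇔ \lnot (\lnot (\lnot a \lor (b \to \lnot c)) \lor \lnot b) \lor a   — eliminate \to
⇔ \lnot (\lnot (\lnot a \lor \lnot b \lor \lnot c) \lor \lnot b) \lor a   — eliminate \to
⇔ \lnot \lnot (\lnot a \lor \lnot b \lor \lnot c) \land \lnot \lnot b \lor a   — De Morgan
⇔ (\lnot a \lor \lnot b \lor \lnot c) \land \lnot \lnot b \lor a   — double negation
⇔ (\lnot a \lor \lnot b \lor \lnot c) \land b \lor a   — double negation
⇔ (\lnot a \lor \lnot b \lor \lnot c \lor a) \land (b \lor a)   — distribute \lor over \land
⇔ b \lor a   — simplify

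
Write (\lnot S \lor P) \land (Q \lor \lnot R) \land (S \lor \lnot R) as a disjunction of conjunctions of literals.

(\lnot S \lor P) \land (Q \lor \lnot R) \land (S \lor \lnot R)
≡ (\lnot S \land Q \land S) \lor (\lnot S \land Q \land \lnot R) \lor (\lnot S \land \lnot R \land S) \lor (\lnot S \land \lnot R \land \lnot R) \lor (P \land Q \land S) \lor (P \land Q \land \lnot R) \lor (P \land \lnot R \land S) \lor (P \land \lnot R \land \lnot R)   [distribute \land over \lor]
≡ (\lnot S \land \lnot R) \lor (P \land Q \land S) \lor (P \land \lnot R)   [simplify]

(\lnot S \land \lnot R) \lor (P \land Q \land S) \lor (P \land \lnot R)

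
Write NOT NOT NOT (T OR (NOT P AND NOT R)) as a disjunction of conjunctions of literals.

(NOT T AND P) OR (NOT T AND R)

NOT NOT NOT (T OR (NOT P AND NOT R))
= NOT (T OR (NOT P AND NOT R))   — double negation
= NOT T AND NOT (NOT P AND NOT R)   — De Morgan
= NOT T AND (NOT NOT P OR NOT NOT R)   — De Morgan
= NOT T AND (P OR NOT NOT R)   — double negation
= NOT T AND (P OR R)   — double negation
= (NOT T AND P) OR (NOT T AND R)   — distribute AND over OR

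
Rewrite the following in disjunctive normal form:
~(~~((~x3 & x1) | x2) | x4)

(x3 & ~x2 & ~x4) | (~x1 & ~x2 & ~x4)

~(~~((~x3 & x1) | x2) | x4)
≡ ~~~((~x3 & x1) | x2) & ~x4   [De Morgan]
≡ ~((~x3 & x1) | x2) & ~x4   [double negation]
≡ ~(~x3 & x1) & ~x2 & ~x4   [De Morgan]
≡ (~~x3 | ~x1) & ~x2 & ~x4   [De Morgan]
≡ (x3 | ~x1) & ~x2 & ~x4   [double negation]
≡ (x3 & ~x2 & ~x4) | (~x1 & ~x2 & ~x4)   [distribute & over |]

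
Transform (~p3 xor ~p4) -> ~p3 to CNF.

p4 | ~p3

(~p3 xor ~p4) -> ~p3
≡ ~(~p3 xor ~p4) | ~p3   [eliminate ->]
≡ ~((~p3 | ~p4) & ~(~p3 & ~p4)) | ~p3   [expand xor]
≡ ~(~p3 | ~p4) | ~~(~p3 & ~p4) | ~p3   [De Morgan]
≡ (~~p3 & ~~p4) | ~~(~p3 & ~p4) | ~p3   [De Morgan]
≡ (p3 & ~~p4) | ~~(~p3 & ~p4) | ~p3   [double negation]
≡ (p3 & p4) | ~~(~p3 & ~p4) | ~p3   [double negation]
≡ (p3 & p4) | (~p3 & ~p4) | ~p3   [double negation]
≡ (p3 | ~p3 | ~p3) & (p3 | ~p4 | ~p3) & (p4 | ~p3 | ~p3) & (p4 | ~p4 | ~p3)   [distribute | over &]
≡ p4 | ~p3   [simplify]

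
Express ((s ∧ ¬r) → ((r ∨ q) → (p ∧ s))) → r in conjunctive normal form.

((s ∧ ¬r) → ((r ∨ q) → (p ∧ s))) → r
= ¬((s ∧ ¬r) → ((r ∨ q) → (p ∧ s))) ∨ r   [eliminate →]
= ¬(¬(s ∧ ¬r) ∨ ((r ∨ q) → (p ∧ s))) ∨ r   [eliminate →]
= ¬(¬(s ∧ ¬r) ∨ ¬(r ∨ q) ∨ (p ∧ s)) ∨ r   [eliminate →]
= (¬¬(s ∧ ¬r) ∧ ¬¬(r ∨ q) ∧ ¬(p ∧ s)) ∨ r   [De Morgan]
= (s ∧ ¬r ∧ ¬¬(r ∨ q) ∧ ¬(p ∧ s)) ∨ r   [double negation]
= (s ∧ ¬r ∧ (r ∨ q) ∧ ¬(p ∧ s)) ∨ r   [double negation]
= (s ∧ ¬r ∧ (r ∨ q) ∧ (¬p ∨ ¬s)) ∨ r   [De Morgan]
= (s ∨ r) ∧ (¬r ∨ r) ∧ (r ∨ q ∨ r) ∧ (¬p ∨ ¬s ∨ r)   [distribute ∨ over ∧]
= (s ∨ r) ∧ (r ∨ q) ∧ (¬p ∨ ¬s ∨ r)   [simplify]

(s ∨ r) ∧ (r ∨ q) ∧ (¬p ∨ ¬s ∨ r)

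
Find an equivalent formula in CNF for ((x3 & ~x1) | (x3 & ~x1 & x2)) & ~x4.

x3 & ~x1 & ~x4

((x3 & ~x1) | (x3 & ~x1 & x2)) & ~x4
≡ (x3 | x3) & (x3 | ~x1) & (x3 | x2) & (~x1 | x3) & (~x1 | ~x1) & (~x1 | x2) & ~x4   — distribute | over &
≡ x3 & ~x1 & ~x4   — simplify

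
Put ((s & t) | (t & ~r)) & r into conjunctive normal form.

((s & t) | (t & ~r)) & r
= (s | t) & (s | ~r) & (t | t) & (t | ~r) & r   — distribute | over &
= (s | ~r) & t & r   — simplify

(s | ~r) & t & r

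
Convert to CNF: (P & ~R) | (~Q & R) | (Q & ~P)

(P | R | Q) & (~R | ~Q | ~P)

(P & ~R) | (~Q & R) | (Q & ~P)
≡ (P | ~Q | Q) & (P | ~Q | ~P) & (P | R | Q) & (P | R | ~P) & (~R | ~Q | Q) & (~R | ~Q | ~P) & (~R | R | Q) & (~R | R | ~P)   [distribute | over &]
≡ (P | R | Q) & (~R | ~Q | ~P)   [simplify]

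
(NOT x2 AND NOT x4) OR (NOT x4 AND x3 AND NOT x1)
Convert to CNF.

(NOT x2 AND NOT x4) OR (NOT x4 AND x3 AND NOT x1)
⇔ (NOT x2 OR NOT x4) AND (NOT x2 OR x3) AND (NOT x2 OR NOT x1) AND (NOT x4 OR NOT x4) AND (NOT x4 OR x3) AND (NOT x4 OR NOT x1)   [distribute OR over AND]
⇔ (NOT x2 OR x3) AND (NOT x2 OR NOT x1) AND NOT x4   [simplify]

(NOT x2 OR x3) AND (NOT x2 OR NOT x1) AND NOT x4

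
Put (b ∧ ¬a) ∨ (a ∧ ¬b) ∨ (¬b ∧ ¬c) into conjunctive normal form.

(b ∧ ¬a) ∨ (a ∧ ¬b) ∨ (¬b ∧ ¬c)
≡ (b ∨ a ∨ ¬b) ∧ (b ∨ a ∨ ¬c) ∧ (b ∨ ¬b ∨ ¬b) ∧ (b ∨ ¬b ∨ ¬c) ∧ (¬a ∨ a ∨ ¬b) ∧ (¬a ∨ a ∨ ¬c) ∧ (¬a ∨ ¬b ∨ ¬b) ∧ (¬a ∨ ¬b ∨ ¬c)   — distribute ∨ over ∧
≡ (b ∨ a ∨ ¬c) ∧ (¬a ∨ ¬b)   — simplify

(b ∨ a ∨ ¬c) ∧ (¬a ∨ ¬b)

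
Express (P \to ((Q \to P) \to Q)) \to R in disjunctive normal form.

(P \to ((Q \to P) \to Q)) \to R
≡ \lnot (P \to ((Q \to P) \to Q)) \lor R   [eliminate \to]
≡ \lnot (\lnot P \lor ((Q \to P) \to Q)) \lor R   [eliminate \to]
≡ \lnot (\lnot P \lor \lnot (Q \to P) \lor Q) \lor R   [eliminate \to]
≡ \lnot (\lnot P \lor \lnot (\lnot Q \lor P) \lor Q) \lor R   [eliminate \to]
≡ (\lnot \lnot P \land \lnot \lnot (\lnot Q \lor P) \land \lnot Q) \lor R   [De Morgan]
≡ (P \land \lnot \lnot (\lnot Q \lor P) \land \lnot Q) \lor R   [double negation]
≡ (P \land (\lnot Q \lor P) \land \lnot Q) \lor R   [double negation]
≡ (P \land \lnot Q \land \lnot Q) \lor (P \land P \land \lnot Q) \lor R   [distribute \land over \lor]
≡ (P \land \lnot Q) \lor R   [simplify]

(P \land \lnot Q) \lor R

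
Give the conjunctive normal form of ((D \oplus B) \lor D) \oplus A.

(D \lor B \lor A) \land (\lnot B \lor D \lor \lnot A) \land (\lnot D \lor \lnot A)

((D \oplus B) \lor D) \oplus A
⇔ ((D \oplus B) \lor D \lor A) \land \lnot (((D \oplus B) \lor D) \land A)   [expand \oplus]
⇔ (((D \lor B) \land \lnot (D \land B)) \lor D \lor A) \land \lnot (((D \oplus B) \lor D) \land A)   [expand \oplus]
⇔ (((D \lor B) \land \lnot (D \land B)) \lor D \lor A) \land \lnot ((((D \lor B) \land \lnot (D \land B)) \lor D) \land A)   [expand \oplus]
⇔ (((D \lor B) \land (\lnot D \lor \lnot B)) \lor D \lor A) \land \lnot ((((D \lor B) \land \lnot (D \land B)) \lor D) \land A)   [De Morgan]
⇔ (((D \lor B) \land (\lnot D \lor \lnot B)) \lor D \lor A) \land (\lnot (((D \lor B) \land \lnot (D \land B)) \lor D) \lor \lnot A)   [De Morgan]
⇔ (((D \lor B) \land (\lnot D \lor \lnot B)) \lor D \lor A) \land ((\lnot ((D \lor B) \land \lnot (D \land B)) \land \lnot D) \lor \lnot A)   [De Morgan]
⇔ (((D \lor B) \land (\lnot D \lor \lnot B)) \lor D \lor A) \land (((\lnot (D \lor B) \lor \lnot \lnot (D \land B)) \land \lnot D) \lor \lnot A)   [De Morgan]
⇔ (((D \lor B) \land (\lnot D \lor \lnot B)) \lor D \lor A) \land ((((\lnot D \land \lnot B) \lor \lnot \lnot (D \land B)) \land \lnot D) \lor \lnot A)   [De Morgan]
⇔ (((D \lor B) \land (\lnot D \lor \lnot B)) \lor D \lor A) \land ((((\lnot D \land \lnot B) \lor (D \land B)) \land \lnot D) \lor \lnot A)   [double negation]
⇔ (D \lor B \lor D \lor A) \land (\lnot D \lor \lnot B \lor D \lor A) \land (\lnot D \lor D \lor \lnot A) \land (\lnot D \lor B \lor \lnot A) \land (\lnot B \lor D \lor \lnot A) \land (\lnot B \lor B \lor \lnot A) \land (\lnot D \lor \lnot A)   [distribute \lor over \land]
⇔ (D \lor B \lor A) \land (\lnot B \lor D \lor \lnot A) \land (\lnot D \lor \lnot A)   [simplify]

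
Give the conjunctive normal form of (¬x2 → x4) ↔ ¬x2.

(¬x2 → x4) ↔ ¬x2
≡ ((¬x2 → x4) → ¬x2) ∧ (¬x2 → (¬x2 → x4))   (eliminate ↔)
≡ (¬(¬x2 → x4) ∨ ¬x2) ∧ (¬x2 → (¬x2 → x4))   (eliminate →)
≡ (¬(¬¬x2 ∨ x4) ∨ ¬x2) ∧ (¬x2 → (¬x2 → x4))   (eliminate →)
≡ (¬(¬¬x2 ∨ x4) ∨ ¬x2) ∧ (¬¬x2 ∨ (¬x2 → x4))   (eliminate →)
≡ (¬(¬¬x2 ∨ x4) ∨ ¬x2) ∧ (¬¬x2 ∨ ¬¬x2 ∨ x4)   (eliminate →)
≡ ((¬¬¬x2 ∧ ¬x4) ∨ ¬x2) ∧ (¬¬x2 ∨ ¬¬x2 ∨ x4)   (De Morgan)
≡ ((¬x2 ∧ ¬x4) ∨ ¬x2) ∧ (¬¬x2 ∨ ¬¬x2 ∨ x4)   (double negation)
≡ ((¬x2 ∧ ¬x4) ∨ ¬x2) ∧ (x2 ∨ ¬¬x2 ∨ x4)   (double negation)
≡ ((¬x2 ∧ ¬x4) ∨ ¬x2) ∧ (x2 ∨ x2 ∨ x4)   (double negation)
≡ (¬x2 ∨ ¬x2) ∧ (¬x4 ∨ ¬x2) ∧ (x2 ∨ x2 ∨ x4)   (distribute ∨ over ∧)
≡ ¬x2 ∧ (x2 ∨ x4)   (simplify)

¬x2 ∧ (x2 ∨ x4)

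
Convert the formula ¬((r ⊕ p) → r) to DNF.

¬r ∧ p

¬((r ⊕ p) → r)
≡ ¬(¬(r ⊕ p) ∨ r)
≡ ¬(¬((r ∧ ¬p) ∨ (¬r ∧ p)) ∨ r)
≡ ¬¬((r ∧ ¬p) ∨ (¬r ∧ p)) ∧ ¬r
≡ ((r ∧ ¬p) ∨ (¬r ∧ p)) ∧ ¬r
≡ (r ∧ ¬p ∧ ¬r) ∨ (¬r ∧ p ∧ ¬r)
≡ ¬r ∧ p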